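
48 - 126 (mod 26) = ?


48 - 126 = -78
-78 mod 26 = 0


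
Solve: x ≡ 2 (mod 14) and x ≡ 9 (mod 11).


M = 14*11 = 154
M1 = M/14 = 11, M2 = M/11 = 14
M1^(-1) mod 14 = 9, M2^(-1) mod 11 = 4
x = 2*11*9 + 9*14*4 = 702
702 mod 154 = 86
Check: 86 mod 14 = 2 ✓, 86 mod 11 = 9 ✓

x ≡ 86 (mod 154)


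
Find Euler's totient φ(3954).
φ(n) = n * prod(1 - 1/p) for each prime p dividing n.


3954 = 2 × 3 × 659
Prime factors: 2, 3, 659
φ(3954) = 3954 × (1-1/2) × (1-1/3) × (1-1/659)
= 3954 × 1/2 × 2/3 × 658/659 = 1316

φ(3954) = 1316


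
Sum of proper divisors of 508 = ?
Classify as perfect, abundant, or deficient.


Proper divisors: 1, 2, 4, 127, 254
Sum = 1 + 2 + 4 + 127 + 254 = 388
388 < 508 → deficient

s(508) = 388 (deficient)


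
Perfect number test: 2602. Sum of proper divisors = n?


Proper divisors of 2602: 1, 2, 1301
Sum = 1 + 2 + 1301 = 1304

No, 2602 is not perfect (1304 ≠ 2602)


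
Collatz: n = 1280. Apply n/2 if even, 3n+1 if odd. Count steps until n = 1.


1280 → 640 → 320 → 160 → 80 → 40 → 20 → 10 → 5 → 16 → 8 → 4 → 2 → 1
Total steps = 13

13 steps


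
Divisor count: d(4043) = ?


4043 = 13^1 × 311^1
d(4043) = (1+1) × (1+1) = 4

4 divisors


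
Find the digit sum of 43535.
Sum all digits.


4 + 3 + 5 + 3 + 5 = 20


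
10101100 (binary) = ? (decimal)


10101100 (base 2) = 172 (decimal)
172 (decimal) = 172 (base 10)


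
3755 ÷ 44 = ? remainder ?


3755 = 44 * 85 + 15
Check: 3740 + 15 = 3755

q = 85, r = 15


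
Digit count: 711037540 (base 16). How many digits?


711037540 in base 16 = 2A619264
Number of digits = 8

8 digits (base 16)


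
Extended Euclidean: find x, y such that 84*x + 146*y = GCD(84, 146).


Tabular extended Euclidean (each row: r = 84*s + 146*t):
r=84, s=1, t=0
r=146, s=0, t=1
q=0: r=84, s=1, t=0   [84*(1) + 146*(0) = 84]
q=1: r=62, s=-1, t=1   [84*(-1) + 146*(1) = 62]
q=1: r=22, s=2, t=-1   [84*(2) + 146*(-1) = 22]
q=2: r=18, s=-5, t=3   [84*(-5) + 146*(3) = 18]
q=1: r=4, s=7, t=-4   [84*(7) + 146*(-4) = 4]
q=4: r=2, s=-33, t=19   [84*(-33) + 146*(19) = 2]
q=2: r=0, s=73, t=-42   [84*(73) + 146*(-42) = 0]
GCD = 2; from the row with r=2: x=-33, y=19
Check: 84*(-33) + 146*(19) = -2772 + 2774 = 2

GCD = 2, x = -33, y = 19


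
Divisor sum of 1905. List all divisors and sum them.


Divisors of 1905: 1, 3, 5, 15, 127, 381, 635, 1905
Sum = 1 + 3 + 5 + 15 + 127 + 381 + 635 + 1905 = 3072

σ(1905) = 3072


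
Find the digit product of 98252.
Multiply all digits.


9 × 8 × 2 × 5 × 2 = 1440


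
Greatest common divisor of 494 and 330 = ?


494 = 1 * 330 + 164
330 = 2 * 164 + 2
164 = 82 * 2 + 0
GCD = 2


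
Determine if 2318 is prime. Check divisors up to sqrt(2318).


2318 / 2 = 1159 (exact division)
2318 is NOT prime.

No, 2318 is not prime


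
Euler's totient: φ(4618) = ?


4618 = 2 × 2309
Prime factors: 2, 2309
φ(4618) = 4618 × (1-1/2) × (1-1/2309)
= 4618 × 1/2 × 2308/2309 = 2308

φ(4618) = 2308


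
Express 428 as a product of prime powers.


428 / 2 = 214
214 / 2 = 107
107 / 107 = 1
428 = 2^2 × 107


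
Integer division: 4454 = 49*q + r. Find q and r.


4454 = 49 * 90 + 44
Check: 4410 + 44 = 4454

q = 90, r = 44


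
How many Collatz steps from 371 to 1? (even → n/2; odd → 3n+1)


371 → 1114 → 557 → 1672 → 836 → 418 → 209 → 628 → 314 → 157 → 472 → 236 → 118 → 59 → 178 → 89 → 268 → 134 → 67 → 202 → 101 → 304 → 152 → 76 → 38 → 19 → 58 → 29 → 88 → 44 → 22 → 11 → 34 → 17 → 52 → 26 → 13 → 40 → 20 → 10 → 5 → 16 → 8 → 4 → 2 → 1
Total steps = 45

45 steps


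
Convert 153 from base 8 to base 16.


153 (base 8) = 107 (decimal)
107 (decimal) = 6B (base 16)


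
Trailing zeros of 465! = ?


floor(465/5) = 93
floor(465/25) = 18
floor(465/125) = 3
Total = 114

114 trailing zeros


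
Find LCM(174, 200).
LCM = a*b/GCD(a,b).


GCD(174, 200) = 2
LCM = 174*200/2 = 34800/2 = 17400

LCM = 17400


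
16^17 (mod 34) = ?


16^1 mod 34 = 16
16^2 mod 34 = 18
16^3 mod 34 = 16
16^4 mod 34 = 18
16^5 mod 34 = 16
16^6 mod 34 = 18
16^7 mod 34 = 16
16^8 mod 34 = 18
16^9 mod 34 = 16
16^10 mod 34 = 18
16^11 mod 34 = 16
16^12 mod 34 = 18
16^13 mod 34 = 16
16^14 mod 34 = 18
16^15 mod 34 = 16
16^16 mod 34 = 18
16^17 mod 34 = 16


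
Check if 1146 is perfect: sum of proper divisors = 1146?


Proper divisors of 1146: 1, 2, 3, 6, 191, 382, 573
Sum = 1 + 2 + 3 + 6 + 191 + 382 + 573 = 1158

No, 1146 is not perfect (1158 ≠ 1146)


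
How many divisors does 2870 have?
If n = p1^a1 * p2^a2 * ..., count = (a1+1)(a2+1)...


2870 = 2^1 × 5^1 × 7^1 × 41^1
d(2870) = (1+1) × (1+1) × (1+1) × (1+1) = 16

16 divisors


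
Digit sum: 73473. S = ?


7 + 3 + 4 + 7 + 3 = 24


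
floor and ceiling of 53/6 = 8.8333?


53/6 = 8.8333
floor = 8
ceil = 9

floor = 8, ceil = 9


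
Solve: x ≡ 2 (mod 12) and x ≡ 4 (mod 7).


M = 12*7 = 84
M1 = M/12 = 7, M2 = M/7 = 12
M1^(-1) mod 12 = 7, M2^(-1) mod 7 = 3
x = 2*7*7 + 4*12*3 = 242
242 mod 84 = 74
Check: 74 mod 12 = 2 ✓, 74 mod 7 = 4 ✓

x ≡ 74 (mod 84)


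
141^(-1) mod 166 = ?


Use the extended Euclidean algorithm on (166, 141); each row r = 166*s + 141*t:
r=166, s=1, t=0
r=141, s=0, t=1
q=1: r=25, s=1, t=-1   [166*(1) + 141*(-1) = 25]
q=5: r=16, s=-5, t=6   [166*(-5) + 141*(6) = 16]
q=1: r=9, s=6, t=-7   [166*(6) + 141*(-7) = 9]
q=1: r=7, s=-11, t=13   [166*(-11) + 141*(13) = 7]
q=1: r=2, s=17, t=-20   [166*(17) + 141*(-20) = 2]
q=3: r=1, s=-62, t=73   [166*(-62) + 141*(73) = 1]
q=2: r=0, s=141, t=-166   [166*(141) + 141*(-166) = 0]
GCD = 1 with t = 73, so 141*(73) ≡ 1 (mod 166)
Inverse = 73 mod 166 = 73
Check: 141 * 73 = 10293 ≡ 1 (mod 166)

141^(-1) ≡ 73 (mod 166)


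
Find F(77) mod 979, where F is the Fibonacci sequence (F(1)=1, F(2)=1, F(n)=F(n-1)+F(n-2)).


F(k) mod 979 for k=1..77:
1, 1, 2, 3, 5, 8, 13, 21, 34, 55, 89, 144, 233, 377, 610, 8, 618, 626, 265, 891, 177, 89, 266, 355, 621, 976, 618, 615, 254, 869, 144, 34, 178, 212, 390, 602, 13, 615, 628, 264, 892, 177, 90, 267, 357, 624, 2, 626, 628, 275, 903, 199, 123, 322, 445, 767, 233, 21, 254, 275, 529, 804, 354, 179, 533, 712, 266, 978, 265, 264, 529, 793, 343, 157, 500, 657, 178
F(77) mod 979 = 178


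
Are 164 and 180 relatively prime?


Euclidean algorithm:
180 = 1 * 164 + 16
164 = 10 * 16 + 4
16 = 4 * 4 + 0
GCD(164, 180) = 4

No, not coprime (GCD = 4)


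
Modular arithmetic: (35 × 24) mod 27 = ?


35 × 24 = 840
840 mod 27 = 3


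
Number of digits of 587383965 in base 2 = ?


587383965 in base 2 = 100011000000101100010010011101
Number of digits = 30

30 digits (base 2)


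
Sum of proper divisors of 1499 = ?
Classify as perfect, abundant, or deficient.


Proper divisors: 1
Sum = 1 = 1
1 < 1499 → deficient

s(1499) = 1 (deficient)


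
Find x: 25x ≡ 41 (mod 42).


GCD(25, 42) = 1, unique solution
a^(-1) mod 42 = 37
x = 37 * 41 mod 42 = 5

x ≡ 5 (mod 42)


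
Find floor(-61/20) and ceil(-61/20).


-61/20 = -3.0500
floor = -4
ceil = -3

floor = -4, ceil = -3


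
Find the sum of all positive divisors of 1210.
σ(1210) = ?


Divisors of 1210: 1, 2, 5, 10, 11, 22, 55, 110, 121, 242, 605, 1210
Sum = 1 + 2 + 5 + 10 + 11 + 22 + 55 + 110 + 121 + 242 + 605 + 1210 = 2394

σ(1210) = 2394


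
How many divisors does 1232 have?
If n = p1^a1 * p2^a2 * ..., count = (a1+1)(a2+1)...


1232 = 2^4 × 7^1 × 11^1
d(1232) = (4+1) × (1+1) × (1+1) = 20

20 divisors


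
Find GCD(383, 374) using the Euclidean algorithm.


383 = 1 * 374 + 9
374 = 41 * 9 + 5
9 = 1 * 5 + 4
5 = 1 * 4 + 1
4 = 4 * 1 + 0
GCD = 1


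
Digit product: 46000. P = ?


4 × 6 × 0 × 0 × 0 = 0


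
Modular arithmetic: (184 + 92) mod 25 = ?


184 + 92 = 276
276 mod 25 = 1


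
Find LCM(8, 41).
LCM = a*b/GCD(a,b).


GCD(8, 41) = 1
LCM = 8*41/1 = 328/1 = 328

LCM = 328


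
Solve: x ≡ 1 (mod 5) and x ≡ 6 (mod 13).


M = 5*13 = 65
M1 = M/5 = 13, M2 = M/13 = 5
M1^(-1) mod 5 = 2, M2^(-1) mod 13 = 8
x = 1*13*2 + 6*5*8 = 266
266 mod 65 = 6
Check: 6 mod 5 = 1 ✓, 6 mod 13 = 6 ✓

x ≡ 6 (mod 65)


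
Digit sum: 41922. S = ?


4 + 1 + 9 + 2 + 2 = 18


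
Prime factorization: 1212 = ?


1212 / 2 = 606
606 / 2 = 303
303 / 3 = 101
101 / 101 = 1
1212 = 2^2 × 3 × 101


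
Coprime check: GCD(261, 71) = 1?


Euclidean algorithm:
261 = 3 * 71 + 48
71 = 1 * 48 + 23
48 = 2 * 23 + 2
23 = 11 * 2 + 1
2 = 2 * 1 + 0
GCD(261, 71) = 1

Yes, coprime (GCD = 1)


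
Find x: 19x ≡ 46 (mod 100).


GCD(19, 100) = 1, unique solution
a^(-1) mod 100 = 79
x = 79 * 46 mod 100 = 34

x ≡ 34 (mod 100)


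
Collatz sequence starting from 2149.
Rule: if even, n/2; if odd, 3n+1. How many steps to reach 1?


2149 → 6448 → 3224 → 1612 → 806 → 403 → 1210 → 605 → 1816 → 908 → 454 → 227 → 682 → 341 → 1024 → 512 → 256 → 128 → 64 → 32 → 16 → 8 → 4 → 2 → 1
Total steps = 24

24 steps


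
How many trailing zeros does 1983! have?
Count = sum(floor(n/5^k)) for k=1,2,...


floor(1983/5) = 396
floor(1983/25) = 79
floor(1983/125) = 15
floor(1983/625) = 3
Total = 493

493 trailing zeros


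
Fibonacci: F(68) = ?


Sequence: 1, 1, 2, 3, 5, 8, 13, 21, 34, 55, 89, 144, 233, 377, 610, 987, 1597, 2584, 4181, 6765, 10946, 17711, 28657, 46368, 75025, 121393, 196418, 317811, 514229, 832040, 1346269, 2178309, 3524578, 5702887, 9227465, 14930352, 24157817, 39088169, 63245986, 102334155, 165580141, 267914296, 433494437, 701408733, 1134903170, 1836311903, 2971215073, 4807526976, 7778742049, 12586269025, 20365011074, 32951280099, 53316291173, 86267571272, 139583862445, 225851433717, 365435296162, 591286729879, 956722026041, 1548008755920, 2504730781961, 4052739537881, 6557470319842, 10610209857723, 17167680177565, 27777890035288, 44945570212853, 72723460248141
F(68) = 72723460248141


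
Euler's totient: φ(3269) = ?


3269 = 7 × 467
Prime factors: 7, 467
φ(3269) = 3269 × (1-1/7) × (1-1/467)
= 3269 × 6/7 × 466/467 = 2796

φ(3269) = 2796


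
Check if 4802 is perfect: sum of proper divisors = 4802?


Proper divisors of 4802: 1, 2, 7, 14, 49, 98, 343, 686, 2401
Sum = 1 + 2 + 7 + 14 + 49 + 98 + 343 + 686 + 2401 = 3601

No, 4802 is not perfect (3601 ≠ 4802)


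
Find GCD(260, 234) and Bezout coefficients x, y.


Tabular extended Euclidean (each row: r = 260*s + 234*t):
r=260, s=1, t=0
r=234, s=0, t=1
q=1: r=26, s=1, t=-1   [260*(1) + 234*(-1) = 26]
q=9: r=0, s=-9, t=10   [260*(-9) + 234*(10) = 0]
GCD = 26; from the row with r=26: x=1, y=-1
Check: 260*(1) + 234*(-1) = 260 - 234 = 26

GCD = 26, x = 1, y = -1


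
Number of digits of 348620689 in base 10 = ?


348620689 has 9 digits in base 10
floor(log10(348620689)) + 1 = floor(8.5424) + 1 = 9

9 digits (base 10)


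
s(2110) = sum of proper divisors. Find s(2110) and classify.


Proper divisors: 1, 2, 5, 10, 211, 422, 1055
Sum = 1 + 2 + 5 + 10 + 211 + 422 + 1055 = 1706
1706 < 2110 → deficient

s(2110) = 1706 (deficient)


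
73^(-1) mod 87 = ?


Use the extended Euclidean algorithm on (87, 73); each row r = 87*s + 73*t:
r=87, s=1, t=0
r=73, s=0, t=1
q=1: r=14, s=1, t=-1   [87*(1) + 73*(-1) = 14]
q=5: r=3, s=-5, t=6   [87*(-5) + 73*(6) = 3]
q=4: r=2, s=21, t=-25   [87*(21) + 73*(-25) = 2]
q=1: r=1, s=-26, t=31   [87*(-26) + 73*(31) = 1]
q=2: r=0, s=73, t=-87   [87*(73) + 73*(-87) = 0]
GCD = 1 with t = 31, so 73*(31) ≡ 1 (mod 87)
Inverse = 31 mod 87 = 31
Check: 73 * 31 = 2263 ≡ 1 (mod 87)

73^(-1) ≡ 31 (mod 87)


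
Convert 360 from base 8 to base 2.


360 (base 8) = 240 (decimal)
240 (decimal) = 11110000 (base 2)


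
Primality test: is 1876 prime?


1876 / 2 = 938 (exact division)
1876 is NOT prime.

No, 1876 is not prime


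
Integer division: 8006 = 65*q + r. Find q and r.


8006 = 65 * 123 + 11
Check: 7995 + 11 = 8006

q = 123, r = 11


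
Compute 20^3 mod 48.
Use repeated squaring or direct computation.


20^1 mod 48 = 20
20^2 mod 48 = 16
20^3 mod 48 = 32


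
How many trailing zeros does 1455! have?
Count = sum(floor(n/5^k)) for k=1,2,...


floor(1455/5) = 291
floor(1455/25) = 58
floor(1455/125) = 11
floor(1455/625) = 2
Total = 362

362 trailing zeros


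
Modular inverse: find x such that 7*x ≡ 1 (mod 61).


Use the extended Euclidean algorithm on (61, 7); each row r = 61*s + 7*t:
r=61, s=1, t=0
r=7, s=0, t=1
q=8: r=5, s=1, t=-8   [61*(1) + 7*(-8) = 5]
q=1: r=2, s=-1, t=9   [61*(-1) + 7*(9) = 2]
q=2: r=1, s=3, t=-26   [61*(3) + 7*(-26) = 1]
q=2: r=0, s=-7, t=61   [61*(-7) + 7*(61) = 0]
GCD = 1 with t = -26, so 7*(-26) ≡ 1 (mod 61)
Inverse = -26 mod 61 = 35
Check: 7 * 35 = 245 ≡ 1 (mod 61)

7^(-1) ≡ 35 (mod 61)


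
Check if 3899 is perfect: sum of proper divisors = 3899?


Proper divisors of 3899: 1, 7, 557
Sum = 1 + 7 + 557 = 565

No, 3899 is not perfect (565 ≠ 3899)


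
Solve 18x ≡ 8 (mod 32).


GCD(18, 32) = 2 divides 8
Divide: 9x ≡ 4 (mod 16)
x ≡ 4 (mod 16)


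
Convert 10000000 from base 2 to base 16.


10000000 (base 2) = 128 (decimal)
128 (decimal) = 80 (base 16)


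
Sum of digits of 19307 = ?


1 + 9 + 3 + 0 + 7 = 20


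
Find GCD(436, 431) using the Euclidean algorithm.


436 = 1 * 431 + 5
431 = 86 * 5 + 1
5 = 5 * 1 + 0
GCD = 1


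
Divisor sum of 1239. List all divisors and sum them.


Divisors of 1239: 1, 3, 7, 21, 59, 177, 413, 1239
Sum = 1 + 3 + 7 + 21 + 59 + 177 + 413 + 1239 = 1920

σ(1239) = 1920


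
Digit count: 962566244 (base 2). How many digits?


962566244 in base 2 = 111001010111111001100001100100
Number of digits = 30

30 digits (base 2)


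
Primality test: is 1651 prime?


1651 / 13 = 127 (exact division)
1651 is NOT prime.

No, 1651 is not prime


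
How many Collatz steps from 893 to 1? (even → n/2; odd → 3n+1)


893 → 2680 → 1340 → 670 → 335 → 1006 → 503 → 1510 → 755 → 2266 → 1133 → 3400 → 1700 → 850 → 425 → 1276 → 638 → 319 → 958 → 479 → 1438 → 719 → 2158 → 1079 → 3238 → 1619 → 4858 → 2429 → 7288 → 3644 → 1822 → 911 → 2734 → 1367 → 4102 → 2051 → 6154 → 3077 → 9232 → 4616 → 2308 → 1154 → 577 → 1732 → 866 → 433 → 1300 → 650 → 325 → 976 → 488 → 244 → 122 → 61 → 184 → 92 → 46 → 23 → 70 → 35 → 106 → 53 → 160 → 80 → 40 → 20 → 10 → 5 → 16 → 8 → 4 → 2 → 1
Total steps = 72

72 steps


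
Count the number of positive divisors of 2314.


2314 = 2^1 × 13^1 × 89^1
d(2314) = (1+1) × (1+1) × (1+1) = 8

8 divisors


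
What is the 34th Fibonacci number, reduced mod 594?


F(k) mod 594 for k=1..34:
1, 1, 2, 3, 5, 8, 13, 21, 34, 55, 89, 144, 233, 377, 16, 393, 409, 208, 23, 231, 254, 485, 145, 36, 181, 217, 398, 21, 419, 440, 265, 111, 376, 487
F(34) mod 594 = 487


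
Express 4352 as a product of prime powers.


4352 / 2 = 2176
2176 / 2 = 1088
1088 / 2 = 544
544 / 2 = 272
272 / 2 = 136
136 / 2 = 68
68 / 2 = 34
34 / 2 = 17
17 / 17 = 1
4352 = 2^8 × 17


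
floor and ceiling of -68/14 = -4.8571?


-68/14 = -4.8571
floor = -5
ceil = -4

floor = -5, ceil = -4


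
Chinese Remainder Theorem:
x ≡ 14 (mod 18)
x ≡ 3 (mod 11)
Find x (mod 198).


M = 18*11 = 198
M1 = M/18 = 11, M2 = M/11 = 18
M1^(-1) mod 18 = 5, M2^(-1) mod 11 = 8
x = 14*11*5 + 3*18*8 = 1202
1202 mod 198 = 14
Check: 14 mod 18 = 14 ✓, 14 mod 11 = 3 ✓

x ≡ 14 (mod 198)


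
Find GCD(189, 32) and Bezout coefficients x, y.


Tabular extended Euclidean (each row: r = 189*s + 32*t):
r=189, s=1, t=0
r=32, s=0, t=1
q=5: r=29, s=1, t=-5   [189*(1) + 32*(-5) = 29]
q=1: r=3, s=-1, t=6   [189*(-1) + 32*(6) = 3]
q=9: r=2, s=10, t=-59   [189*(10) + 32*(-59) = 2]
q=1: r=1, s=-11, t=65   [189*(-11) + 32*(65) = 1]
q=2: r=0, s=32, t=-189   [189*(32) + 32*(-189) = 0]
GCD = 1; from the row with r=1: x=-11, y=65
Check: 189*(-11) + 32*(65) = -2079 + 2080 = 1

GCD = 1, x = -11, y = 65


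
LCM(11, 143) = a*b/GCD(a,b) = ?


GCD(11, 143) = 11
LCM = 11*143/11 = 1573/11 = 143

LCM = 143


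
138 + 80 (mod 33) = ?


138 + 80 = 218
218 mod 33 = 20


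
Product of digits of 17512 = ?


1 × 7 × 5 × 1 × 2 = 70


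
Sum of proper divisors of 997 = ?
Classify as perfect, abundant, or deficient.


Proper divisors: 1
Sum = 1 = 1
1 < 997 → deficient

s(997) = 1 (deficient)


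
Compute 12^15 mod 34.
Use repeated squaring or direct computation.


12^1 mod 34 = 12
12^2 mod 34 = 8
12^3 mod 34 = 28
12^4 mod 34 = 30
12^5 mod 34 = 20
12^6 mod 34 = 2
12^7 mod 34 = 24
12^8 mod 34 = 16
12^9 mod 34 = 22
12^10 mod 34 = 26
12^11 mod 34 = 6
12^12 mod 34 = 4
12^13 mod 34 = 14
12^14 mod 34 = 32
12^15 mod 34 = 10


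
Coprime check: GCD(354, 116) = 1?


Euclidean algorithm:
354 = 3 * 116 + 6
116 = 19 * 6 + 2
6 = 3 * 2 + 0
GCD(354, 116) = 2

No, not coprime (GCD = 2)


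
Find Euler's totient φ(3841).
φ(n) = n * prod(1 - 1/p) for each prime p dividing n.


3841 = 23 × 167
Prime factors: 23, 167
φ(3841) = 3841 × (1-1/23) × (1-1/167)
= 3841 × 22/23 × 166/167 = 3652

φ(3841) = 3652


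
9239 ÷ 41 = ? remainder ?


9239 = 41 * 225 + 14
Check: 9225 + 14 = 9239

q = 225, r = 14


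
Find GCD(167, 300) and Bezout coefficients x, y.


Tabular extended Euclidean (each row: r = 167*s + 300*t):
r=167, s=1, t=0
r=300, s=0, t=1
q=0: r=167, s=1, t=0   [167*(1) + 300*(0) = 167]
q=1: r=133, s=-1, t=1   [167*(-1) + 300*(1) = 133]
q=1: r=34, s=2, t=-1   [167*(2) + 300*(-1) = 34]
q=3: r=31, s=-7, t=4   [167*(-7) + 300*(4) = 31]
q=1: r=3, s=9, t=-5   [167*(9) + 300*(-5) = 3]
q=10: r=1, s=-97, t=54   [167*(-97) + 300*(54) = 1]
q=3: r=0, s=300, t=-167   [167*(300) + 300*(-167) = 0]
GCD = 1; from the row with r=1: x=-97, y=54
Check: 167*(-97) + 300*(54) = -16199 + 16200 = 1

GCD = 1, x = -97, y = 54


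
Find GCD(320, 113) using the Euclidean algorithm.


320 = 2 * 113 + 94
113 = 1 * 94 + 19
94 = 4 * 19 + 18
19 = 1 * 18 + 1
18 = 18 * 1 + 0
GCD = 1


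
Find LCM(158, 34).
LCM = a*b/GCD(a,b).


GCD(158, 34) = 2
LCM = 158*34/2 = 5372/2 = 2686

LCM = 2686


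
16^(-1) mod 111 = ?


Use the extended Euclidean algorithm on (111, 16); each row r = 111*s + 16*t:
r=111, s=1, t=0
r=16, s=0, t=1
q=6: r=15, s=1, t=-6   [111*(1) + 16*(-6) = 15]
q=1: r=1, s=-1, t=7   [111*(-1) + 16*(7) = 1]
q=15: r=0, s=16, t=-111   [111*(16) + 16*(-111) = 0]
GCD = 1 with t = 7, so 16*(7) ≡ 1 (mod 111)
Inverse = 7 mod 111 = 7
Check: 16 * 7 = 112 ≡ 1 (mod 111)

16^(-1) ≡ 7 (mod 111)


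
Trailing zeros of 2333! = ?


floor(2333/5) = 466
floor(2333/25) = 93
floor(2333/125) = 18
floor(2333/625) = 3
Total = 580

580 trailing zeros


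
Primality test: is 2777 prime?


Check divisors up to sqrt(2777) = 52.6972
No divisors found.
2777 is prime.

Yes, 2777 is prime


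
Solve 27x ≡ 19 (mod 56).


GCD(27, 56) = 1, unique solution
a^(-1) mod 56 = 27
x = 27 * 19 mod 56 = 9

x ≡ 9 (mod 56)


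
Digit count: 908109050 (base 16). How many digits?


908109050 in base 16 = 3620A4FA
Number of digits = 8

8 digits (base 16)


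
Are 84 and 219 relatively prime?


Euclidean algorithm:
219 = 2 * 84 + 51
84 = 1 * 51 + 33
51 = 1 * 33 + 18
33 = 1 * 18 + 15
18 = 1 * 15 + 3
15 = 5 * 3 + 0
GCD(84, 219) = 3

No, not coprime (GCD = 3)


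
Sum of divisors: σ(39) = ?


Divisors of 39: 1, 3, 13, 39
Sum = 1 + 3 + 13 + 39 = 56

σ(39) = 56


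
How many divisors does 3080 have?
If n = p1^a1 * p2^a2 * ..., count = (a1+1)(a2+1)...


3080 = 2^3 × 5^1 × 7^1 × 11^1
d(3080) = (3+1) × (1+1) × (1+1) × (1+1) = 32

32 divisors


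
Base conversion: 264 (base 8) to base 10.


264 (base 8) = 180 (decimal)
180 (decimal) = 180 (base 10)


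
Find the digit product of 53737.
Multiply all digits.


5 × 3 × 7 × 3 × 7 = 2205


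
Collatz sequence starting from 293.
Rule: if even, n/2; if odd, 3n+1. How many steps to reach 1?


293 → 880 → 440 → 220 → 110 → 55 → 166 → 83 → 250 → 125 → 376 → 188 → 94 → 47 → 142 → 71 → 214 → 107 → 322 → 161 → 484 → 242 → 121 → 364 → 182 → 91 → 274 → 137 → 412 → 206 → 103 → 310 → 155 → 466 → 233 → 700 → 350 → 175 → 526 → 263 → 790 → 395 → 1186 → 593 → 1780 → 890 → 445 → 1336 → 668 → 334 → 167 → 502 → 251 → 754 → 377 → 1132 → 566 → 283 → 850 → 425 → 1276 → 638 → 319 → 958 → 479 → 1438 → 719 → 2158 → 1079 → 3238 → 1619 → 4858 → 2429 → 7288 → 3644 → 1822 → 911 → 2734 → 1367 → 4102 → 2051 → 6154 → 3077 → 9232 → 4616 → 2308 → 1154 → 577 → 1732 → 866 → 433 → 1300 → 650 → 325 → 976 → 488 → 244 → 122 → 61 → 184 → 92 → 46 → 23 → 70 → 35 → 106 → 53 → 160 → 80 → 40 → 20 → 10 → 5 → 16 → 8 → 4 → 2 → 1
Total steps = 117

117 steps


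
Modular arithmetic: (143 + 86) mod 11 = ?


143 + 86 = 229
229 mod 11 = 9


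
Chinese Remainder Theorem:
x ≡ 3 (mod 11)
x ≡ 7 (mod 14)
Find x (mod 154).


M = 11*14 = 154
M1 = M/11 = 14, M2 = M/14 = 11
M1^(-1) mod 11 = 4, M2^(-1) mod 14 = 9
x = 3*14*4 + 7*11*9 = 861
861 mod 154 = 91
Check: 91 mod 11 = 3 ✓, 91 mod 14 = 7 ✓

x ≡ 91 (mod 154)


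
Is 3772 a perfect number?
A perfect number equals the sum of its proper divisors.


Proper divisors of 3772: 1, 2, 4, 23, 41, 46, 82, 92, 164, 943, 1886
Sum = 1 + 2 + 4 + 23 + 41 + 46 + 82 + 92 + 164 + 943 + 1886 = 3284

No, 3772 is not perfect (3284 ≠ 3772)


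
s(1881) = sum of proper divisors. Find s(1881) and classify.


Proper divisors: 1, 3, 9, 11, 19, 33, 57, 99, 171, 209, 627
Sum = 1 + 3 + 9 + 11 + 19 + 33 + 57 + 99 + 171 + 209 + 627 = 1239
1239 < 1881 → deficient

s(1881) = 1239 (deficient)


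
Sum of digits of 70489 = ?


7 + 0 + 4 + 8 + 9 = 28


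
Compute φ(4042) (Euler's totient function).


4042 = 2 × 43 × 47
Prime factors: 2, 43, 47
φ(4042) = 4042 × (1-1/2) × (1-1/43) × (1-1/47)
= 4042 × 1/2 × 42/43 × 46/47 = 1932

φ(4042) = 1932


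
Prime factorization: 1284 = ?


1284 / 2 = 642
642 / 2 = 321
321 / 3 = 107
107 / 107 = 1
1284 = 2^2 × 3 × 107


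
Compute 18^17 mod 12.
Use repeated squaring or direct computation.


18^1 mod 12 = 6
18^2 mod 12 = 0
18^3 mod 12 = 0
18^4 mod 12 = 0
18^5 mod 12 = 0
18^6 mod 12 = 0
18^7 mod 12 = 0
18^8 mod 12 = 0
18^9 mod 12 = 0
18^10 mod 12 = 0
18^11 mod 12 = 0
18^12 mod 12 = 0
18^13 mod 12 = 0
18^14 mod 12 = 0
18^15 mod 12 = 0
18^16 mod 12 = 0
18^17 mod 12 = 0


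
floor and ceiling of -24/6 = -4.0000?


-24/6 = -4.0000
floor = -4
ceil = -4

floor = -4, ceil = -4


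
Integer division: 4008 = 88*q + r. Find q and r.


4008 = 88 * 45 + 48
Check: 3960 + 48 = 4008

q = 45, r = 48


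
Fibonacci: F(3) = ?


Sequence: 1, 1, 2
F(3) = 2


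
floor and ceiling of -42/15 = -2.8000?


-42/15 = -2.8000
floor = -3
ceil = -2

floor = -3, ceil = -2


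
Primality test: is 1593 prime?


1593 / 3 = 531 (exact division)
1593 is NOT prime.

No, 1593 is not prime


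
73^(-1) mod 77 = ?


Use the extended Euclidean algorithm on (77, 73); each row r = 77*s + 73*t:
r=77, s=1, t=0
r=73, s=0, t=1
q=1: r=4, s=1, t=-1   [77*(1) + 73*(-1) = 4]
q=18: r=1, s=-18, t=19   [77*(-18) + 73*(19) = 1]
q=4: r=0, s=73, t=-77   [77*(73) + 73*(-77) = 0]
GCD = 1 with t = 19, so 73*(19) ≡ 1 (mod 77)
Inverse = 19 mod 77 = 19
Check: 73 * 19 = 1387 ≡ 1 (mod 77)

73^(-1) ≡ 19 (mod 77)


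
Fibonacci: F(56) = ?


Sequence: 1, 1, 2, 3, 5, 8, 13, 21, 34, 55, 89, 144, 233, 377, 610, 987, 1597, 2584, 4181, 6765, 10946, 17711, 28657, 46368, 75025, 121393, 196418, 317811, 514229, 832040, 1346269, 2178309, 3524578, 5702887, 9227465, 14930352, 24157817, 39088169, 63245986, 102334155, 165580141, 267914296, 433494437, 701408733, 1134903170, 1836311903, 2971215073, 4807526976, 7778742049, 12586269025, 20365011074, 32951280099, 53316291173, 86267571272, 139583862445, 225851433717
F(56) = 225851433717


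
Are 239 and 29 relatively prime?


Euclidean algorithm:
239 = 8 * 29 + 7
29 = 4 * 7 + 1
7 = 7 * 1 + 0
GCD(239, 29) = 1

Yes, coprime (GCD = 1)


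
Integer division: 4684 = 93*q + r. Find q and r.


4684 = 93 * 50 + 34
Check: 4650 + 34 = 4684

q = 50, r = 34


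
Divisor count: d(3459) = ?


3459 = 3^1 × 1153^1
d(3459) = (1+1) × (1+1) = 4

4 divisors


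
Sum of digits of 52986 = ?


5 + 2 + 9 + 8 + 6 = 30


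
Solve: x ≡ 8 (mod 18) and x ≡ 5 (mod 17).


M = 18*17 = 306
M1 = M/18 = 17, M2 = M/17 = 18
M1^(-1) mod 18 = 17, M2^(-1) mod 17 = 1
x = 8*17*17 + 5*18*1 = 2402
2402 mod 306 = 260
Check: 260 mod 18 = 8 ✓, 260 mod 17 = 5 ✓

x ≡ 260 (mod 306)


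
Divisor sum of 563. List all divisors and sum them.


Divisors of 563: 1, 563
Sum = 1 + 563 = 564

σ(563) = 564


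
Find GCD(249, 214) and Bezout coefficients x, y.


Tabular extended Euclidean (each row: r = 249*s + 214*t):
r=249, s=1, t=0
r=214, s=0, t=1
q=1: r=35, s=1, t=-1   [249*(1) + 214*(-1) = 35]
q=6: r=4, s=-6, t=7   [249*(-6) + 214*(7) = 4]
q=8: r=3, s=49, t=-57   [249*(49) + 214*(-57) = 3]
q=1: r=1, s=-55, t=64   [249*(-55) + 214*(64) = 1]
q=3: r=0, s=214, t=-249   [249*(214) + 214*(-249) = 0]
GCD = 1; from the row with r=1: x=-55, y=64
Check: 249*(-55) + 214*(64) = -13695 + 13696 = 1

GCD = 1, x = -55, y = 64


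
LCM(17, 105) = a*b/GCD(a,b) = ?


GCD(17, 105) = 1
LCM = 17*105/1 = 1785/1 = 1785

LCM = 1785


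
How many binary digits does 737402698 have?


737402698 in base 2 = 101011111100111101111101001010
Number of digits = 30

30 digits (base 2)


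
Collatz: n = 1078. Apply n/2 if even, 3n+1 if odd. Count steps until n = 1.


1078 → 539 → 1618 → 809 → 2428 → 1214 → 607 → 1822 → 911 → 2734 → 1367 → 4102 → 2051 → 6154 → 3077 → 9232 → 4616 → 2308 → 1154 → 577 → 1732 → 866 → 433 → 1300 → 650 → 325 → 976 → 488 → 244 → 122 → 61 → 184 → 92 → 46 → 23 → 70 → 35 → 106 → 53 → 160 → 80 → 40 → 20 → 10 → 5 → 16 → 8 → 4 → 2 → 1
Total steps = 49

49 steps


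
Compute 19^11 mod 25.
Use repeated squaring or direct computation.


19^1 mod 25 = 19
19^2 mod 25 = 11
19^3 mod 25 = 9
19^4 mod 25 = 21
19^5 mod 25 = 24
19^6 mod 25 = 6
19^7 mod 25 = 14
19^8 mod 25 = 16
19^9 mod 25 = 4
19^10 mod 25 = 1
19^11 mod 25 = 19


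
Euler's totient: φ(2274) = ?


2274 = 2 × 3 × 379
Prime factors: 2, 3, 379
φ(2274) = 2274 × (1-1/2) × (1-1/3) × (1-1/379)
= 2274 × 1/2 × 2/3 × 378/379 = 756

φ(2274) = 756


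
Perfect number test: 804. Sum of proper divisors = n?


Proper divisors of 804: 1, 2, 3, 4, 6, 12, 67, 134, 201, 268, 402
Sum = 1 + 2 + 3 + 4 + 6 + 12 + 67 + 134 + 201 + 268 + 402 = 1100

No, 804 is not perfect (1100 ≠ 804)


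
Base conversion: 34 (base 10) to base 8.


34 (base 10) = 34 (decimal)
34 (decimal) = 42 (base 8)


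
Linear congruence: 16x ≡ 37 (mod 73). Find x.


GCD(16, 73) = 1, unique solution
a^(-1) mod 73 = 32
x = 32 * 37 mod 73 = 16

x ≡ 16 (mod 73)


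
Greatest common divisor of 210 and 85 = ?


210 = 2 * 85 + 40
85 = 2 * 40 + 5
40 = 8 * 5 + 0
GCD = 5


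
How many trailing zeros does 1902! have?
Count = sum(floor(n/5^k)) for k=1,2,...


floor(1902/5) = 380
floor(1902/25) = 76
floor(1902/125) = 15
floor(1902/625) = 3
Total = 474

474 trailing zeros


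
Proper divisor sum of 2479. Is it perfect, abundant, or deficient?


Proper divisors: 1, 37, 67
Sum = 1 + 37 + 67 = 105
105 < 2479 → deficient

s(2479) = 105 (deficient)


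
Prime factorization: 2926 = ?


2926 / 2 = 1463
1463 / 7 = 209
209 / 11 = 19
19 / 19 = 1
2926 = 2 × 7 × 11 × 19


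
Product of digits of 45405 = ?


4 × 5 × 4 × 0 × 5 = 0


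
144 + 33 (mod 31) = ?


144 + 33 = 177
177 mod 31 = 22


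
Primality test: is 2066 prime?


2066 / 2 = 1033 (exact division)
2066 is NOT prime.

No, 2066 is not prime


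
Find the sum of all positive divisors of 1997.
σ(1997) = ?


Divisors of 1997: 1, 1997
Sum = 1 + 1997 = 1998

σ(1997) = 1998


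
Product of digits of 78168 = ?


7 × 8 × 1 × 6 × 8 = 2688


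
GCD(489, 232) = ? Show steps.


489 = 2 * 232 + 25
232 = 9 * 25 + 7
25 = 3 * 7 + 4
7 = 1 * 4 + 3
4 = 1 * 3 + 1
3 = 3 * 1 + 0
GCD = 1


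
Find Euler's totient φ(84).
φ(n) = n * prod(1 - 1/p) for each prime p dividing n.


84 = 2^2 × 3 × 7
Prime factors: 2, 3, 7
φ(84) = 84 × (1-1/2) × (1-1/3) × (1-1/7)
= 84 × 1/2 × 2/3 × 6/7 = 24

φ(84) = 24


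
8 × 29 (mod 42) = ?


8 × 29 = 232
232 mod 42 = 22


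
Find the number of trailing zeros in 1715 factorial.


floor(1715/5) = 343
floor(1715/25) = 68
floor(1715/125) = 13
floor(1715/625) = 2
Total = 426

426 trailing zeros


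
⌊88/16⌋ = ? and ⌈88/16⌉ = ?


88/16 = 5.5000
floor = 5
ceil = 6

floor = 5, ceil = 6


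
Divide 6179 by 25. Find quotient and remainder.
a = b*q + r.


6179 = 25 * 247 + 4
Check: 6175 + 4 = 6179

q = 247, r = 4


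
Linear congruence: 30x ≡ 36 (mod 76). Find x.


GCD(30, 76) = 2 divides 36
Divide: 15x ≡ 18 (mod 38)
x ≡ 24 (mod 38)


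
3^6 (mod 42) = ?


3^1 mod 42 = 3
3^2 mod 42 = 9
3^3 mod 42 = 27
3^4 mod 42 = 39
3^5 mod 42 = 33
3^6 mod 42 = 15


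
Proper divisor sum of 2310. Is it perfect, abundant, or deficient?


Proper divisors: 1, 2, 3, 5, 6, 7, 10, 11, 14, 15, 21, 22, 30, 33, 35, 42, 55, 66, 70, 77, 105, 110, 154, 165, 210, 231, 330, 385, 462, 770, 1155
Sum = 1 + 2 + 3 + 5 + 6 + 7 + 10 + 11 + 14 + 15 + 21 + 22 + 30 + 33 + 35 + 42 + 55 + 66 + 70 + 77 + 105 + 110 + 154 + 165 + 210 + 231 + 330 + 385 + 462 + 770 + 1155 = 4602
4602 > 2310 → abundant

s(2310) = 4602 (abundant)


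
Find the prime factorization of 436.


436 / 2 = 218
218 / 2 = 109
109 / 109 = 1
436 = 2^2 × 109


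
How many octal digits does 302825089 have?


302825089 in base 8 = 2203137201
Number of digits = 10

10 digits (base 8)


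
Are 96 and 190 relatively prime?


Euclidean algorithm:
190 = 1 * 96 + 94
96 = 1 * 94 + 2
94 = 47 * 2 + 0
GCD(96, 190) = 2

No, not coprime (GCD = 2)


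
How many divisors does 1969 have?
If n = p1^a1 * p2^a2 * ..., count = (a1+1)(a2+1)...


1969 = 11^1 × 179^1
d(1969) = (1+1) × (1+1) = 4

4 divisors


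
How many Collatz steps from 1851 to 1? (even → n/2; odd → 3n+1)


1851 → 5554 → 2777 → 8332 → 4166 → 2083 → 6250 → 3125 → 9376 → 4688 → 2344 → 1172 → 586 → 293 → 880 → 440 → 220 → 110 → 55 → 166 → 83 → 250 → 125 → 376 → 188 → 94 → 47 → 142 → 71 → 214 → 107 → 322 → 161 → 484 → 242 → 121 → 364 → 182 → 91 → 274 → 137 → 412 → 206 → 103 → 310 → 155 → 466 → 233 → 700 → 350 → 175 → 526 → 263 → 790 → 395 → 1186 → 593 → 1780 → 890 → 445 → 1336 → 668 → 334 → 167 → 502 → 251 → 754 → 377 → 1132 → 566 → 283 → 850 → 425 → 1276 → 638 → 319 → 958 → 479 → 1438 → 719 → 2158 → 1079 → 3238 → 1619 → 4858 → 2429 → 7288 → 3644 → 1822 → 911 → 2734 → 1367 → 4102 → 2051 → 6154 → 3077 → 9232 → 4616 → 2308 → 1154 → 577 → 1732 → 866 → 433 → 1300 → 650 → 325 → 976 → 488 → 244 → 122 → 61 → 184 → 92 → 46 → 23 → 70 → 35 → 106 → 53 → 160 → 80 → 40 → 20 → 10 → 5 → 16 → 8 → 4 → 2 → 1
Total steps = 130

130 steps


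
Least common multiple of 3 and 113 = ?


GCD(3, 113) = 1
LCM = 3*113/1 = 339/1 = 339

LCM = 339


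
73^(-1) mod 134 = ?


Use the extended Euclidean algorithm on (134, 73); each row r = 134*s + 73*t:
r=134, s=1, t=0
r=73, s=0, t=1
q=1: r=61, s=1, t=-1   [134*(1) + 73*(-1) = 61]
q=1: r=12, s=-1, t=2   [134*(-1) + 73*(2) = 12]
q=5: r=1, s=6, t=-11   [134*(6) + 73*(-11) = 1]
q=12: r=0, s=-73, t=134   [134*(-73) + 73*(134) = 0]
GCD = 1 with t = -11, so 73*(-11) ≡ 1 (mod 134)
Inverse = -11 mod 134 = 123
Check: 73 * 123 = 8979 ≡ 1 (mod 134)

73^(-1) ≡ 123 (mod 134)


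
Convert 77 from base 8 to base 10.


77 (base 8) = 63 (decimal)
63 (decimal) = 63 (base 10)


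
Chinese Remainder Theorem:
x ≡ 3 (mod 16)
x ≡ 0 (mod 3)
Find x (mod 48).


M = 16*3 = 48
M1 = M/16 = 3, M2 = M/3 = 16
M1^(-1) mod 16 = 11, M2^(-1) mod 3 = 1
x = 3*3*11 + 0*16*1 = 99
99 mod 48 = 3
Check: 3 mod 16 = 3 ✓, 3 mod 3 = 0 ✓

x ≡ 3 (mod 48)


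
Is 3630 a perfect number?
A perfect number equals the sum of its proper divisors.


Proper divisors of 3630: 1, 2, 3, 5, 6, 10, 11, 15, 22, 30, 33, 55, 66, 110, 121, 165, 242, 330, 363, 605, 726, 1210, 1815
Sum = 1 + 2 + 3 + 5 + 6 + 10 + 11 + 15 + 22 + 30 + 33 + 55 + 66 + 110 + 121 + 165 + 242 + 330 + 363 + 605 + 726 + 1210 + 1815 = 5946

No, 3630 is not perfect (5946 ≠ 3630)


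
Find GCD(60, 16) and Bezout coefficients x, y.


Tabular extended Euclidean (each row: r = 60*s + 16*t):
r=60, s=1, t=0
r=16, s=0, t=1
q=3: r=12, s=1, t=-3   [60*(1) + 16*(-3) = 12]
q=1: r=4, s=-1, t=4   [60*(-1) + 16*(4) = 4]
q=3: r=0, s=4, t=-15   [60*(4) + 16*(-15) = 0]
GCD = 4; from the row with r=4: x=-1, y=4
Check: 60*(-1) + 16*(4) = -60 + 64 = 4

GCD = 4, x = -1, y = 4


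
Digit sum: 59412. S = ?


5 + 9 + 4 + 1 + 2 = 21


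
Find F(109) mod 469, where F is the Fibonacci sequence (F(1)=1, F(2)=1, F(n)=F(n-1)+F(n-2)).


F(k) mod 469 for k=1..109:
1, 1, 2, 3, 5, 8, 13, 21, 34, 55, 89, 144, 233, 377, 141, 49, 190, 239, 429, 199, 159, 358, 48, 406, 454, 391, 376, 298, 205, 34, 239, 273, 43, 316, 359, 206, 96, 302, 398, 231, 160, 391, 82, 4, 86, 90, 176, 266, 442, 239, 212, 451, 194, 176, 370, 77, 447, 55, 33, 88, 121, 209, 330, 70, 400, 1, 401, 402, 334, 267, 132, 399, 62, 461, 54, 46, 100, 146, 246, 392, 169, 92, 261, 353, 145, 29, 174, 203, 377, 111, 19, 130, 149, 279, 428, 238, 197, 435, 163, 129, 292, 421, 244, 196, 440, 167, 138, 305, 443
F(109) mod 469 = 443


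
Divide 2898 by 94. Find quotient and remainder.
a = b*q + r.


2898 = 94 * 30 + 78
Check: 2820 + 78 = 2898

q = 30, r = 78


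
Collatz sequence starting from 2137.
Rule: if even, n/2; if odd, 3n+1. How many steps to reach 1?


2137 → 6412 → 3206 → 1603 → 4810 → 2405 → 7216 → 3608 → 1804 → 902 → 451 → 1354 → 677 → 2032 → 1016 → 508 → 254 → 127 → 382 → 191 → 574 → 287 → 862 → 431 → 1294 → 647 → 1942 → 971 → 2914 → 1457 → 4372 → 2186 → 1093 → 3280 → 1640 → 820 → 410 → 205 → 616 → 308 → 154 → 77 → 232 → 116 → 58 → 29 → 88 → 44 → 22 → 11 → 34 → 17 → 52 → 26 → 13 → 40 → 20 → 10 → 5 → 16 → 8 → 4 → 2 → 1
Total steps = 63

63 steps


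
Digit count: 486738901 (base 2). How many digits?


486738901 in base 2 = 11101000000110000101111010101
Number of digits = 29

29 digits (base 2)


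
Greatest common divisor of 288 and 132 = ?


288 = 2 * 132 + 24
132 = 5 * 24 + 12
24 = 2 * 12 + 0
GCD = 12


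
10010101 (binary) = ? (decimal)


10010101 (base 2) = 149 (decimal)
149 (decimal) = 149 (base 10)


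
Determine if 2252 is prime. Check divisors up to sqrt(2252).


2252 / 2 = 1126 (exact division)
2252 is NOT prime.

No, 2252 is not prime


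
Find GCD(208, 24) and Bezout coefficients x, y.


Tabular extended Euclidean (each row: r = 208*s + 24*t):
r=208, s=1, t=0
r=24, s=0, t=1
q=8: r=16, s=1, t=-8   [208*(1) + 24*(-8) = 16]
q=1: r=8, s=-1, t=9   [208*(-1) + 24*(9) = 8]
q=2: r=0, s=3, t=-26   [208*(3) + 24*(-26) = 0]
GCD = 8; from the row with r=8: x=-1, y=9
Check: 208*(-1) + 24*(9) = -208 + 216 = 8

GCD = 8, x = -1, y = 9


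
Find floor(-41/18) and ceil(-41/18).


-41/18 = -2.2778
floor = -3
ceil = -2

floor = -3, ceil = -2


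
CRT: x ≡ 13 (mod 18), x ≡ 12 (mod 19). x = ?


M = 18*19 = 342
M1 = M/18 = 19, M2 = M/19 = 18
M1^(-1) mod 18 = 1, M2^(-1) mod 19 = 18
x = 13*19*1 + 12*18*18 = 4135
4135 mod 342 = 31
Check: 31 mod 18 = 13 ✓, 31 mod 19 = 12 ✓

x ≡ 31 (mod 342)


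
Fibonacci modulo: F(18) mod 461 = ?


F(k) mod 461 for k=1..18:
1, 1, 2, 3, 5, 8, 13, 21, 34, 55, 89, 144, 233, 377, 149, 65, 214, 279
F(18) mod 461 = 279


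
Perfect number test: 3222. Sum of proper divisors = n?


Proper divisors of 3222: 1, 2, 3, 6, 9, 18, 179, 358, 537, 1074, 1611
Sum = 1 + 2 + 3 + 6 + 9 + 18 + 179 + 358 + 537 + 1074 + 1611 = 3798

No, 3222 is not perfect (3798 ≠ 3222)


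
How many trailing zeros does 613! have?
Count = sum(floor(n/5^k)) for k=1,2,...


floor(613/5) = 122
floor(613/25) = 24
floor(613/125) = 4
Total = 150

150 trailing zeros


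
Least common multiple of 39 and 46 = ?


GCD(39, 46) = 1
LCM = 39*46/1 = 1794/1 = 1794

LCM = 1794


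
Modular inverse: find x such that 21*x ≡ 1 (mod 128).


Use the extended Euclidean algorithm on (128, 21); each row r = 128*s + 21*t:
r=128, s=1, t=0
r=21, s=0, t=1
q=6: r=2, s=1, t=-6   [128*(1) + 21*(-6) = 2]
q=10: r=1, s=-10, t=61   [128*(-10) + 21*(61) = 1]
q=2: r=0, s=21, t=-128   [128*(21) + 21*(-128) = 0]
GCD = 1 with t = 61, so 21*(61) ≡ 1 (mod 128)
Inverse = 61 mod 128 = 61
Check: 21 * 61 = 1281 ≡ 1 (mod 128)

21^(-1) ≡ 61 (mod 128)


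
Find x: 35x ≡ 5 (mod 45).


GCD(35, 45) = 5 divides 5
Divide: 7x ≡ 1 (mod 9)
x ≡ 4 (mod 9)


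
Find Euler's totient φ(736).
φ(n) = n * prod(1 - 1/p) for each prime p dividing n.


736 = 2^5 × 23
Prime factors: 2, 23
φ(736) = 736 × (1-1/2) × (1-1/23)
= 736 × 1/2 × 22/23 = 352

φ(736) = 352


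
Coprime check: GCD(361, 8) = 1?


Euclidean algorithm:
361 = 45 * 8 + 1
8 = 8 * 1 + 0
GCD(361, 8) = 1

Yes, coprime (GCD = 1)


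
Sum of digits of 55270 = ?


5 + 5 + 2 + 7 + 0 = 19


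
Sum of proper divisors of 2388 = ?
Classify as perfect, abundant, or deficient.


Proper divisors: 1, 2, 3, 4, 6, 12, 199, 398, 597, 796, 1194
Sum = 1 + 2 + 3 + 4 + 6 + 12 + 199 + 398 + 597 + 796 + 1194 = 3212
3212 > 2388 → abundant

s(2388) = 3212 (abundant)


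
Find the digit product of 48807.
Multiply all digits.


4 × 8 × 8 × 0 × 7 = 0


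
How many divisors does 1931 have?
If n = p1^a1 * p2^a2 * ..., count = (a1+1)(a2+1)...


1931 = 1931^1
d(1931) = (1+1) = 2

2 divisors


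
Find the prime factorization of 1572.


1572 / 2 = 786
786 / 2 = 393
393 / 3 = 131
131 / 131 = 1
1572 = 2^2 × 3 × 131


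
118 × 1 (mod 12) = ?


118 × 1 = 118
118 mod 12 = 10


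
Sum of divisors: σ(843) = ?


Divisors of 843: 1, 3, 281, 843
Sum = 1 + 3 + 281 + 843 = 1128

σ(843) = 1128


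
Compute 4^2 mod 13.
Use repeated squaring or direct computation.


4^1 mod 13 = 4
4^2 mod 13 = 3


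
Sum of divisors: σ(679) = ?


Divisors of 679: 1, 7, 97, 679
Sum = 1 + 7 + 97 + 679 = 784

σ(679) = 784


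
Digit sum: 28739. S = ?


2 + 8 + 7 + 3 + 9 = 29


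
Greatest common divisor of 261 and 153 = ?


261 = 1 * 153 + 108
153 = 1 * 108 + 45
108 = 2 * 45 + 18
45 = 2 * 18 + 9
18 = 2 * 9 + 0
GCD = 9


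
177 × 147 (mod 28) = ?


177 × 147 = 26019
26019 mod 28 = 7


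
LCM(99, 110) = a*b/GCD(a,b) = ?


GCD(99, 110) = 11
LCM = 99*110/11 = 10890/11 = 990

LCM = 990


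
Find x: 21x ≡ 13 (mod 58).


GCD(21, 58) = 1, unique solution
a^(-1) mod 58 = 47
x = 47 * 13 mod 58 = 31

x ≡ 31 (mod 58)


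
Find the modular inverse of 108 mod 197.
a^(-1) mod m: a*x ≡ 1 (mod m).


Use the extended Euclidean algorithm on (197, 108); each row r = 197*s + 108*t:
r=197, s=1, t=0
r=108, s=0, t=1
q=1: r=89, s=1, t=-1   [197*(1) + 108*(-1) = 89]
q=1: r=19, s=-1, t=2   [197*(-1) + 108*(2) = 19]
q=4: r=13, s=5, t=-9   [197*(5) + 108*(-9) = 13]
q=1: r=6, s=-6, t=11   [197*(-6) + 108*(11) = 6]
q=2: r=1, s=17, t=-31   [197*(17) + 108*(-31) = 1]
q=6: r=0, s=-108, t=197   [197*(-108) + 108*(197) = 0]
GCD = 1 with t = -31, so 108*(-31) ≡ 1 (mod 197)
Inverse = -31 mod 197 = 166
Check: 108 * 166 = 17928 ≡ 1 (mod 197)

108^(-1) ≡ 166 (mod 197)
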